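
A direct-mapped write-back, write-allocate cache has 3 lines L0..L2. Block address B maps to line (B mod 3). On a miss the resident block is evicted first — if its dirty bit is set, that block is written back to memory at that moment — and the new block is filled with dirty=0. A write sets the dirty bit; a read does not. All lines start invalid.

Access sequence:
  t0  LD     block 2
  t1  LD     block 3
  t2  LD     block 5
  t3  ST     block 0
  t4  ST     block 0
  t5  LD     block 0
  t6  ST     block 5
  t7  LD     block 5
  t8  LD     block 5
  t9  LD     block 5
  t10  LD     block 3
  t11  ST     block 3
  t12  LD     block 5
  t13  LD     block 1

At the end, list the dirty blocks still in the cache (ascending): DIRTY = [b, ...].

  0 | R B2 → L2 miss [-]
  1 | R B3 → L0 miss [-]
  2 | R B5 → L2 miss [-]
  3 | W B0 → L0 miss [D]
  4 | W B0 → L0 hit [D]
  5 | R B0 → L0 hit [D]
  6 | W B5 → L2 hit [D]
  7 | R B5 → L2 hit [D]
  8 | R B5 → L2 hit [D]
  9 | R B5 → L2 hit [D]
  10 | R B3 → L0 miss wb→B0 [-]
  11 | W B3 → L0 hit [D]
  12 | R B5 → L2 hit [D]
  13 | R B1 → L1 miss [-]

DIRTY = [3, 5]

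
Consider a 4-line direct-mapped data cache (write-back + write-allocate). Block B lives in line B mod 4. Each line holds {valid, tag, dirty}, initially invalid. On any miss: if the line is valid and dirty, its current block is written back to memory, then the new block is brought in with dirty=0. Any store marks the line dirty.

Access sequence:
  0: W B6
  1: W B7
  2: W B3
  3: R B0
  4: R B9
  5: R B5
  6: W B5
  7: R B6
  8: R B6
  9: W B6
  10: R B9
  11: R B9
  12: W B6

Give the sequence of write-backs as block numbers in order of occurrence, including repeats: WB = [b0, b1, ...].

0: W B6 -> L2 miss  d=D]
1: W B7 -> L3 miss  d=D]
2: W B3 -> L3 miss wb->B7  d=D]
3: R B0 -> L0 miss  d=-]
4: R B9 -> L1 miss  d=-]
5: R B5 -> L1 miss  d=-]
6: W B5 -> L1 hit  d=D]
7: R B6 -> L2 hit  d=D]
8: R B6 -> L2 hit  d=D]
9: W B6 -> L2 hit  d=D]
10: R B9 -> L1 miss wb->B5  d=-]
11: R B9 -> L1 hit  d=-]
12: W B6 -> L2 hit  d=D]

WB = [7, 5]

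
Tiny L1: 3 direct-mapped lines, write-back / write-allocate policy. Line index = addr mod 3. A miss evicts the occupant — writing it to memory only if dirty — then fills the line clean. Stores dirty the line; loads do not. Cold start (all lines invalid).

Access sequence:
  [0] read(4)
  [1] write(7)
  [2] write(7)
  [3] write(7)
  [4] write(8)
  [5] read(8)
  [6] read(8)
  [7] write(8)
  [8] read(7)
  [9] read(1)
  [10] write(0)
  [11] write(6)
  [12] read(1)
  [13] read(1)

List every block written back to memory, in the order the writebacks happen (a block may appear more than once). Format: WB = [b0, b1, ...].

WB = [7, 0]

0: R B4 → L1 miss [-]
1: W B7 → L1 miss [D]
2: W B7 → L1 hit [D]
3: W B7 → L1 hit [D]
4: W B8 → L2 miss [D]
5: R B8 → L2 hit [D]
6: R B8 → L2 hit [D]
7: W B8 → L2 hit [D]
8: R B7 → L1 hit [D]
9: R B1 → L1 miss wb→B7 [-]
10: W B0 → L0 miss [D]
11: W B6 → L0 miss wb→B0 [D]
12: R B1 → L1 hit [-]
13: R B1 → L1 hit [-]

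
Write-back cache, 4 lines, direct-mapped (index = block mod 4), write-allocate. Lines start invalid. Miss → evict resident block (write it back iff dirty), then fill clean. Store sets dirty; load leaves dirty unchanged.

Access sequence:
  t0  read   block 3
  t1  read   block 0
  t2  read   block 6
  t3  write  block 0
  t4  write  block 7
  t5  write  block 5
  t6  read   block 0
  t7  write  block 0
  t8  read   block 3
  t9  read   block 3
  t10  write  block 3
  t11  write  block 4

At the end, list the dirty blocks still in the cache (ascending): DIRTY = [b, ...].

0: R B3 -> L3 miss  d=-]
1: R B0 -> L0 miss  d=-]
2: R B6 -> L2 miss  d=-]
3: W B0 -> L0 hit  d=D]
4: W B7 -> L3 miss  d=D]
5: W B5 -> L1 miss  d=D]
6: R B0 -> L0 hit  d=D]
7: W B0 -> L0 hit  d=D]
8: R B3 -> L3 miss wb->B7  d=-]
9: R B3 -> L3 hit  d=-]
10: W B3 -> L3 hit  d=D]
11: W B4 -> L0 miss wb->B0  d=D]

DIRTY = [3, 4, 5]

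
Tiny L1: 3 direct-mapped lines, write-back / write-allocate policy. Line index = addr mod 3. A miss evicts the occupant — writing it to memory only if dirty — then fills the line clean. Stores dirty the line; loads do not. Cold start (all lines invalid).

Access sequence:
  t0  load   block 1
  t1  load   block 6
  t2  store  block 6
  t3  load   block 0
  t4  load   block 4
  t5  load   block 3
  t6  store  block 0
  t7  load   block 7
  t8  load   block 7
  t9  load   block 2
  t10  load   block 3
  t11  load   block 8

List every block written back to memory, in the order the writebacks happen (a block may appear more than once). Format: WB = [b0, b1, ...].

0: R B1 -> L1 miss  d=-]
1: R B6 -> L0 miss  d=-]
2: W B6 -> L0 hit  d=D]
3: R B0 -> L0 miss wb->B6  d=-]
4: R B4 -> L1 miss  d=-]
5: R B3 -> L0 miss  d=-]
6: W B0 -> L0 miss  d=D]
7: R B7 -> L1 miss  d=-]
8: R B7 -> L1 hit  d=-]
9: R B2 -> L2 miss  d=-]
10: R B3 -> L0 miss wb->B0  d=-]
11: R B8 -> L2 miss  d=-]

WB = [6, 0]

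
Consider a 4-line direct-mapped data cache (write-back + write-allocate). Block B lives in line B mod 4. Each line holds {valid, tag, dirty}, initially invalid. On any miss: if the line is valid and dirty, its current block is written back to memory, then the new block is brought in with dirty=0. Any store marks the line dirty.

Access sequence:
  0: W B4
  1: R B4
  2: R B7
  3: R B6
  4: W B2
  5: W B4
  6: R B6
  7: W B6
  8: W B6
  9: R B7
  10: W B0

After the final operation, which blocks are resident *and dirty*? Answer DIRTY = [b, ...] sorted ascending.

0: W B4 -> L0 miss  d=D]
1: R B4 -> L0 hit  d=D]
2: R B7 -> L3 miss  d=-]
3: R B6 -> L2 miss  d=-]
4: W B2 -> L2 miss  d=D]
5: W B4 -> L0 hit  d=D]
6: R B6 -> L2 miss wb->B2  d=-]
7: W B6 -> L2 hit  d=D]
8: W B6 -> L2 hit  d=D]
9: R B7 -> L3 hit  d=-]
10: W B0 -> L0 miss wb->B4  d=D]

DIRTY = [0, 6]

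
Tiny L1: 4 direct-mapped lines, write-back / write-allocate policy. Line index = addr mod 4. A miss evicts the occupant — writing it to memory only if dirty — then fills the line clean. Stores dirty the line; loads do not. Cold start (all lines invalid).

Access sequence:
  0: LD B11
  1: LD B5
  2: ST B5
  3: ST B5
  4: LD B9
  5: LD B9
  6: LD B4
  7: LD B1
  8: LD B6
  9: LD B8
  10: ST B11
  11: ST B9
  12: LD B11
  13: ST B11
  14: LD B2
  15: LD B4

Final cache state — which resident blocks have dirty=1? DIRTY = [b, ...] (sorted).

0: R B11 -> L3 miss  d=-]
1: R B5 -> L1 miss  d=-]
2: W B5 -> L1 hit  d=D]
3: W B5 -> L1 hit  d=D]
4: R B9 -> L1 miss wb->B5  d=-]
5: R B9 -> L1 hit  d=-]
6: R B4 -> L0 miss  d=-]
7: R B1 -> L1 miss  d=-]
8: R B6 -> L2 miss  d=-]
9: R B8 -> L0 miss  d=-]
10: W B11 -> L3 hit  d=D]
11: W B9 -> L1 miss  d=D]
12: R B11 -> L3 hit  d=D]
13: W B11 -> L3 hit  d=D]
14: R B2 -> L2 miss  d=-]
15: R B4 -> L0 miss  d=-]

DIRTY = [9, 11]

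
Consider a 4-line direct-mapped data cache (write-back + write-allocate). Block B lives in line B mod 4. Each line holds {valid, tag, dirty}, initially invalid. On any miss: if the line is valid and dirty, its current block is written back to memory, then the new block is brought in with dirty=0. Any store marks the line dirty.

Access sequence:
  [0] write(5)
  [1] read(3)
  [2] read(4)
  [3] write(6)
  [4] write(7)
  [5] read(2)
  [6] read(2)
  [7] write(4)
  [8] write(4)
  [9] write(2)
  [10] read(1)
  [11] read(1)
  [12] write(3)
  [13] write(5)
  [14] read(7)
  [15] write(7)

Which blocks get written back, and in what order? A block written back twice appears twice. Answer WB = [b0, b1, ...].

WB = [6, 5, 7, 3]

  0 | W B5 → L1 miss [D]
  1 | R B3 → L3 miss [-]
  2 | R B4 → L0 miss [-]
  3 | W B6 → L2 miss [D]
  4 | W B7 → L3 miss [D]
  5 | R B2 → L2 miss wb→B6 [-]
  6 | R B2 → L2 hit [-]
  7 | W B4 → L0 hit [D]
  8 | W B4 → L0 hit [D]
  9 | W B2 → L2 hit [D]
  10 | R B1 → L1 miss wb→B5 [-]
  11 | R B1 → L1 hit [-]
  12 | W B3 → L3 miss wb→B7 [D]
  13 | W B5 → L1 miss [D]
  14 | R B7 → L3 miss wb→B3 [-]
  15 | W B7 → L3 hit [D]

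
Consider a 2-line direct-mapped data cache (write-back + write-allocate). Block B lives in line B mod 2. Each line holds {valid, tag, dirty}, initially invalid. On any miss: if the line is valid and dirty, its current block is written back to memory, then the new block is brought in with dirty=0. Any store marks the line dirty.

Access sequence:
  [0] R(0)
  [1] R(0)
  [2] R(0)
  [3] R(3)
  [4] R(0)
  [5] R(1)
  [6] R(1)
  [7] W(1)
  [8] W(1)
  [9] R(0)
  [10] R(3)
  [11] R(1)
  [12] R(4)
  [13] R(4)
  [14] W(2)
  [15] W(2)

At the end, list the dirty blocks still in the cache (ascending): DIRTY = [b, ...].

DIRTY = [2]

  0 | R B0 → L0 miss [-]
  1 | R B0 → L0 hit [-]
  2 | R B0 → L0 hit [-]
  3 | R B3 → L1 miss [-]
  4 | R B0 → L0 hit [-]
  5 | R B1 → L1 miss [-]
  6 | R B1 → L1 hit [-]
  7 | W B1 → L1 hit [D]
  8 | W B1 → L1 hit [D]
  9 | R B0 → L0 hit [-]
  10 | R B3 → L1 miss wb→B1 [-]
  11 | R B1 → L1 miss [-]
  12 | R B4 → L0 miss [-]
  13 | R B4 → L0 hit [-]
  14 | W B2 → L0 miss [D]
  15 | W B2 → L0 hit [D]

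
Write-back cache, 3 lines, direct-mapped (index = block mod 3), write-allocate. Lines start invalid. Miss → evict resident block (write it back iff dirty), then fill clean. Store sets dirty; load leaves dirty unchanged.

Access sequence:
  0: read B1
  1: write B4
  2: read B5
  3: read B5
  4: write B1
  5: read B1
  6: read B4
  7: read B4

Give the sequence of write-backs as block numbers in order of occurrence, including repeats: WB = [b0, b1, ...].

WB = [4, 1]

0: R B1 → L1 miss [-]
1: W B4 → L1 miss [D]
2: R B5 → L2 miss [-]
3: R B5 → L2 hit [-]
4: W B1 → L1 miss wb→B4 [D]
5: R B1 → L1 hit [D]
6: R B4 → L1 miss wb→B1 [-]
7: R B4 → L1 hit [-]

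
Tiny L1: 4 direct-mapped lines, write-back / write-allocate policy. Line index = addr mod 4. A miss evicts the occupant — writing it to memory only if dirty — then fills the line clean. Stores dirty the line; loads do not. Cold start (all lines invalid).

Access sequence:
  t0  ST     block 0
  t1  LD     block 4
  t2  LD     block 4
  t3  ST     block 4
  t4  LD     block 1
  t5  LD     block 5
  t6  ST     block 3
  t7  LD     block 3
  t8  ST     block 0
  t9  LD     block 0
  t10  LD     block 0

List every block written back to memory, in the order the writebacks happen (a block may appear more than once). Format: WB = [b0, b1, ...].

  0 | W B0 → L0 miss [D]
  1 | R B4 → L0 miss wb→B0 [-]
  2 | R B4 → L0 hit [-]
  3 | W B4 → L0 hit [D]
  4 | R B1 → L1 miss [-]
  5 | R B5 → L1 miss [-]
  6 | W B3 → L3 miss [D]
  7 | R B3 → L3 hit [D]
  8 | W B0 → L0 miss wb→B4 [D]
  9 | R B0 → L0 hit [D]
  10 | R B0 → L0 hit [D]

WB = [0, 4]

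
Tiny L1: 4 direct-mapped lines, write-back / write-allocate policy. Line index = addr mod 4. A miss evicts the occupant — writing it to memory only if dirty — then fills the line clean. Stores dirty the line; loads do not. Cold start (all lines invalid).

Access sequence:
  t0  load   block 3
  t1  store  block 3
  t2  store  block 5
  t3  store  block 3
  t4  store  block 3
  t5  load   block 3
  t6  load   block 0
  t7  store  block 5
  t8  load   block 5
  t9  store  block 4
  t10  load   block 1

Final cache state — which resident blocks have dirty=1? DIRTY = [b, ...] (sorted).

0: R B3 → L3 miss [-]
1: W B3 → L3 hit [D]
2: W B5 → L1 miss [D]
3: W B3 → L3 hit [D]
4: W B3 → L3 hit [D]
5: R B3 → L3 hit [D]
6: R B0 → L0 miss [-]
7: W B5 → L1 hit [D]
8: R B5 → L1 hit [D]
9: W B4 → L0 miss [D]
10: R B1 → L1 miss wb→B5 [-]

DIRTY = [3, 4]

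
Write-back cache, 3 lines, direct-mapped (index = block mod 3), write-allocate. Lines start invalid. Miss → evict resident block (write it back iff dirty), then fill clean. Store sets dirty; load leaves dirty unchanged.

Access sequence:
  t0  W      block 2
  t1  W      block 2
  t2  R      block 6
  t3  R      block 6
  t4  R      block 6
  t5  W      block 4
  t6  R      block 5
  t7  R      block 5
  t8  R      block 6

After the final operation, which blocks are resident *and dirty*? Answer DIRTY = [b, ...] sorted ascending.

0: W B2 → L2 miss [D]
1: W B2 → L2 hit [D]
2: R B6 → L0 miss [-]
3: R B6 → L0 hit [-]
4: R B6 → L0 hit [-]
5: W B4 → L1 miss [D]
6: R B5 → L2 miss wb→B2 [-]
7: R B5 → L2 hit [-]
8: R B6 → L0 hit [-]

DIRTY = [4]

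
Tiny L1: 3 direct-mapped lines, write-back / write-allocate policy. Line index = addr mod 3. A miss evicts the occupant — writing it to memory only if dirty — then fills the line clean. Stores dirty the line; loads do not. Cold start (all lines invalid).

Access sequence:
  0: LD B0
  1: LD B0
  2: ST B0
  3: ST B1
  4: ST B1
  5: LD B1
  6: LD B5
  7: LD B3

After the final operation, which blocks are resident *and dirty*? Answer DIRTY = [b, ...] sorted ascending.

DIRTY = [1]

0: R B0 → L0 miss [-]
1: R B0 → L0 hit [-]
2: W B0 → L0 hit [D]
3: W B1 → L1 miss [D]
4: W B1 → L1 hit [D]
5: R B1 → L1 hit [D]
6: R B5 → L2 miss [-]
7: R B3 → L0 miss wb→B0 [-]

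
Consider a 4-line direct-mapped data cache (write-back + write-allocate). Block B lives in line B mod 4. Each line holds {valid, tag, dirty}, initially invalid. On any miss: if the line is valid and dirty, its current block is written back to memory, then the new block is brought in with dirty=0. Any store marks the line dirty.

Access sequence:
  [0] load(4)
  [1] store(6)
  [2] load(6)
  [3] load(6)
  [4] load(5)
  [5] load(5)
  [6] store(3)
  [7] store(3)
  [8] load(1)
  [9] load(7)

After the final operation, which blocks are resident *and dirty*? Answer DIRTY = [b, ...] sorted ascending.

DIRTY = [6]

0: R B4 → L0 miss [-]
1: W B6 → L2 miss [D]
2: R B6 → L2 hit [D]
3: R B6 → L2 hit [D]
4: R B5 → L1 miss [-]
5: R B5 → L1 hit [-]
6: W B3 → L3 miss [D]
7: W B3 → L3 hit [D]
8: R B1 → L1 miss [-]
9: R B7 → L3 miss wb→B3 [-]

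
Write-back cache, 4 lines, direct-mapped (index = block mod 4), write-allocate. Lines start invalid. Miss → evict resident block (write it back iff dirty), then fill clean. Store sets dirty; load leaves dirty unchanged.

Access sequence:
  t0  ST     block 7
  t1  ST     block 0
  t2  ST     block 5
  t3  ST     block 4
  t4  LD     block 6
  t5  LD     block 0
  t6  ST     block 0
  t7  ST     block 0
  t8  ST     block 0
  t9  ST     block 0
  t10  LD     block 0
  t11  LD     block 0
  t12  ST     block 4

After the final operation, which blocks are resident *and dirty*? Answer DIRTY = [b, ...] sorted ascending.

DIRTY = [4, 5, 7]

0: W B7 → L3 miss [D]
1: W B0 → L0 miss [D]
2: W B5 → L1 miss [D]
3: W B4 → L0 miss wb→B0 [D]
4: R B6 → L2 miss [-]
5: R B0 → L0 miss wb→B4 [-]
6: W B0 → L0 hit [D]
7: W B0 → L0 hit [D]
8: W B0 → L0 hit [D]
9: W B0 → L0 hit [D]
10: R B0 → L0 hit [D]
11: R B0 → L0 hit [D]
12: W B4 → L0 miss wb→B0 [D]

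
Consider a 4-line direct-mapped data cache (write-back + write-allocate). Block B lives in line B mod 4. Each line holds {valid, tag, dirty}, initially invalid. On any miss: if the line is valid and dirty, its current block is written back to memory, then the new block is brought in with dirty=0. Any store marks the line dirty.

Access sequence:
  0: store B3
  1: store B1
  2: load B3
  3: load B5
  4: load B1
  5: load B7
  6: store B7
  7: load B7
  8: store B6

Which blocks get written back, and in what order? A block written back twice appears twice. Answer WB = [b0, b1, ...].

  0 | W B3 → L3 miss [D]
  1 | W B1 → L1 miss [D]
  2 | R B3 → L3 hit [D]
  3 | R B5 → L1 miss wb→B1 [-]
  4 | R B1 → L1 miss [-]
  5 | R B7 → L3 miss wb→B3 [-]
  6 | W B7 → L3 hit [D]
  7 | R B7 → L3 hit [D]
  8 | W B6 → L2 miss [D]

WB = [1, 3]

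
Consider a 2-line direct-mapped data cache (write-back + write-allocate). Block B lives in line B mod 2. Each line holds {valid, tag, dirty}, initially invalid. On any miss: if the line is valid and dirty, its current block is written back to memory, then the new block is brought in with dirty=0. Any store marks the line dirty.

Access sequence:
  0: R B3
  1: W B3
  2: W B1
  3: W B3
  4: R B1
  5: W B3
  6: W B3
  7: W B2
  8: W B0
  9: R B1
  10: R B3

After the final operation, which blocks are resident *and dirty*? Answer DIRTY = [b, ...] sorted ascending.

0: R B3 -> L1 miss  d=-]
1: W B3 -> L1 hit  d=D]
2: W B1 -> L1 miss wb->B3  d=D]
3: W B3 -> L1 miss wb->B1  d=D]
4: R B1 -> L1 miss wb->B3  d=-]
5: W B3 -> L1 miss  d=D]
6: W B3 -> L1 hit  d=D]
7: W B2 -> L0 miss  d=D]
8: W B0 -> L0 miss wb->B2  d=D]
9: R B1 -> L1 miss wb->B3  d=-]
10: R B3 -> L1 miss  d=-]

DIRTY = [0]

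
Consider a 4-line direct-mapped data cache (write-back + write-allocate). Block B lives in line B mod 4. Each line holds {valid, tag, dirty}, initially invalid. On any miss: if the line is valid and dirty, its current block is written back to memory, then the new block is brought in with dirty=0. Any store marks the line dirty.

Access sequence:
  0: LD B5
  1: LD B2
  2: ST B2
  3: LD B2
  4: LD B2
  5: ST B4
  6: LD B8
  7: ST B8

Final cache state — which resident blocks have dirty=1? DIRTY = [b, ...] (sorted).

0: R B5 → L1 miss [-]
1: R B2 → L2 miss [-]
2: W B2 → L2 hit [D]
3: R B2 → L2 hit [D]
4: R B2 → L2 hit [D]
5: W B4 → L0 miss [D]
6: R B8 → L0 miss wb→B4 [-]
7: W B8 → L0 hit [D]

DIRTY = [2, 8]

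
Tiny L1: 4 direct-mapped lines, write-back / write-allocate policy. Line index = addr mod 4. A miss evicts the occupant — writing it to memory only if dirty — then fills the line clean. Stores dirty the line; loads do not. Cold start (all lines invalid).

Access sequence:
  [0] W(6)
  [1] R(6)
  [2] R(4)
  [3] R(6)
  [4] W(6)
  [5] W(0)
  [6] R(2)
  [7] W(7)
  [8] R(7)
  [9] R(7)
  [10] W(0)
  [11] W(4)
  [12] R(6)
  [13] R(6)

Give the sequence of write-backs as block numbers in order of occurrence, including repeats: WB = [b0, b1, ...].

0: W B6 → L2 miss [D]
1: R B6 → L2 hit [D]
2: R B4 → L0 miss [-]
3: R B6 → L2 hit [D]
4: W B6 → L2 hit [D]
5: W B0 → L0 miss [D]
6: R B2 → L2 miss wb→B6 [-]
7: W B7 → L3 miss [D]
8: R B7 → L3 hit [D]
9: R B7 → L3 hit [D]
10: W B0 → L0 hit [D]
11: W B4 → L0 miss wb→B0 [D]
12: R B6 → L2 miss [-]
13: R B6 → L2 hit [-]

WB = [6, 0]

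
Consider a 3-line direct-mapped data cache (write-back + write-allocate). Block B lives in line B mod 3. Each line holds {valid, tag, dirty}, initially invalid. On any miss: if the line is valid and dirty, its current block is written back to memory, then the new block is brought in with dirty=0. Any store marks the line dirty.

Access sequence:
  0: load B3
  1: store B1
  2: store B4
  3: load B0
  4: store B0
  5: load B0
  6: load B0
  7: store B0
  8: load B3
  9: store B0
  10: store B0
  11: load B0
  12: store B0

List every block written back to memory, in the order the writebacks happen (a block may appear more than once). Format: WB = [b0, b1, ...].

0: R B3 → L0 miss [-]
1: W B1 → L1 miss [D]
2: W B4 → L1 miss wb→B1 [D]
3: R B0 → L0 miss [-]
4: W B0 → L0 hit [D]
5: R B0 → L0 hit [D]
6: R B0 → L0 hit [D]
7: W B0 → L0 hit [D]
8: R B3 → L0 miss wb→B0 [-]
9: W B0 → L0 miss [D]
10: W B0 → L0 hit [D]
11: R B0 → L0 hit [D]
12: W B0 → L0 hit [D]

WB = [1, 0]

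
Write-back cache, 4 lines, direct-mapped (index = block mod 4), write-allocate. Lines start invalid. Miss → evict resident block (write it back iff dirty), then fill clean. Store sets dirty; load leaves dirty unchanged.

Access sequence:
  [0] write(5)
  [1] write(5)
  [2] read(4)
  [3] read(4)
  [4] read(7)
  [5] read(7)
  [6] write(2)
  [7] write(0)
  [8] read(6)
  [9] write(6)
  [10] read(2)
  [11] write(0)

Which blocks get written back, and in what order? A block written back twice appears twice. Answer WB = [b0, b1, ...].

0: W B5 -> L1 miss  d=D]
1: W B5 -> L1 hit  d=D]
2: R B4 -> L0 miss  d=-]
3: R B4 -> L0 hit  d=-]
4: R B7 -> L3 miss  d=-]
5: R B7 -> L3 hit  d=-]
6: W B2 -> L2 miss  d=D]
7: W B0 -> L0 miss  d=D]
8: R B6 -> L2 miss wb->B2  d=-]
9: W B6 -> L2 hit  d=D]
10: R B2 -> L2 miss wb->B6  d=-]
11: W B0 -> L0 hit  d=D]

WB = [2, 6]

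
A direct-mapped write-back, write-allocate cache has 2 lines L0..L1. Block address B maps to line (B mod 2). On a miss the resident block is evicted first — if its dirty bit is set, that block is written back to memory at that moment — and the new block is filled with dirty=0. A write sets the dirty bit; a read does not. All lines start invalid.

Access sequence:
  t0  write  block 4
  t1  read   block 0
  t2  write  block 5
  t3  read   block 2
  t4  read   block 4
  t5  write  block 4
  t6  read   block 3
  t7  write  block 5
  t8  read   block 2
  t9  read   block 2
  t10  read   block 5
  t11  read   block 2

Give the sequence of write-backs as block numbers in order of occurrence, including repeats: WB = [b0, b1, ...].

  0 | W B4 → L0 miss [D]
  1 | R B0 → L0 miss wb→B4 [-]
  2 | W B5 → L1 miss [D]
  3 | R B2 → L0 miss [-]
  4 | R B4 → L0 miss [-]
  5 | W B4 → L0 hit [D]
  6 | R B3 → L1 miss wb→B5 [-]
  7 | W B5 → L1 miss [D]
  8 | R B2 → L0 miss wb→B4 [-]
  9 | R B2 → L0 hit [-]
  10 | R B5 → L1 hit [D]
  11 | R B2 → L0 hit [-]

WB = [4, 5, 4]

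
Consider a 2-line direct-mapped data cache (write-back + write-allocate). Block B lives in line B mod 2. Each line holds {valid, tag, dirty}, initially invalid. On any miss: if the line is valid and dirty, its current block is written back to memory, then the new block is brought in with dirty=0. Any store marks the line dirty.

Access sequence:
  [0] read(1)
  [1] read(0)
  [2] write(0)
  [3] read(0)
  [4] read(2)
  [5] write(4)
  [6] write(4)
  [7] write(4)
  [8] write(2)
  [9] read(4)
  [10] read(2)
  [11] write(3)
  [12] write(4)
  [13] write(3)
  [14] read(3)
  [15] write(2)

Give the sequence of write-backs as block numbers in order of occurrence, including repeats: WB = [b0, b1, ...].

WB = [0, 4, 2, 4]

0: R B1 → L1 miss [-]
1: R B0 → L0 miss [-]
2: W B0 → L0 hit [D]
3: R B0 → L0 hit [D]
4: R B2 → L0 miss wb→B0 [-]
5: W B4 → L0 miss [D]
6: W B4 → L0 hit [D]
7: W B4 → L0 hit [D]
8: W B2 → L0 miss wb→B4 [D]
9: R B4 → L0 miss wb→B2 [-]
10: R B2 → L0 miss [-]
11: W B3 → L1 miss [D]
12: W B4 → L0 miss [D]
13: W B3 → L1 hit [D]
14: R B3 → L1 hit [D]
15: W B2 → L0 miss wb→B4 [D]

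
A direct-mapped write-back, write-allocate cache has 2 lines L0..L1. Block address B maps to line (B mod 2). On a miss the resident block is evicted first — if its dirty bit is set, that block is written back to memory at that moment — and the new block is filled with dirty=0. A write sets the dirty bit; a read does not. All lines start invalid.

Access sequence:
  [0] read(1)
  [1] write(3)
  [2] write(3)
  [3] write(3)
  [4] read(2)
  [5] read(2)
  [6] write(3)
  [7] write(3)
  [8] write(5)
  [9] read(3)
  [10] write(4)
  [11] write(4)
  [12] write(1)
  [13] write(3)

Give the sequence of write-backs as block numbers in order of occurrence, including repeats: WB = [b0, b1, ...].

  0 | R B1 → L1 miss [-]
  1 | W B3 → L1 miss [D]
  2 | W B3 → L1 hit [D]
  3 | W B3 → L1 hit [D]
  4 | R B2 → L0 miss [-]
  5 | R B2 → L0 hit [-]
  6 | W B3 → L1 hit [D]
  7 | W B3 → L1 hit [D]
  8 | W B5 → L1 miss wb→B3 [D]
  9 | R B3 → L1 miss wb→B5 [-]
  10 | W B4 → L0 miss [D]
  11 | W B4 → L0 hit [D]
  12 | W B1 → L1 miss [D]
  13 | W B3 → L1 miss wb→B1 [D]

WB = [3, 5, 1]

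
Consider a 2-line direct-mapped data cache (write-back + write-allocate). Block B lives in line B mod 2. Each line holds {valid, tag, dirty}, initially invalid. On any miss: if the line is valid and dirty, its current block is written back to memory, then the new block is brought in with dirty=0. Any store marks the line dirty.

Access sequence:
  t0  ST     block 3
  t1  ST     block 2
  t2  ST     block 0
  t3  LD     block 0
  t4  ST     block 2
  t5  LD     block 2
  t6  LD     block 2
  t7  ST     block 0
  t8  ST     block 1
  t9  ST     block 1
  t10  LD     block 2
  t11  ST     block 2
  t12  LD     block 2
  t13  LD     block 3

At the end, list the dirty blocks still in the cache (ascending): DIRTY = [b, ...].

DIRTY = [2]

0: W B3 → L1 miss [D]
1: W B2 → L0 miss [D]
2: W B0 → L0 miss wb→B2 [D]
3: R B0 → L0 hit [D]
4: W B2 → L0 miss wb→B0 [D]
5: R B2 → L0 hit [D]
6: R B2 → L0 hit [D]
7: W B0 → L0 miss wb→B2 [D]
8: W B1 → L1 miss wb→B3 [D]
9: W B1 → L1 hit [D]
10: R B2 → L0 miss wb→B0 [-]
11: W B2 → L0 hit [D]
12: R B2 → L0 hit [D]
13: R B3 → L1 miss wb→B1 [-]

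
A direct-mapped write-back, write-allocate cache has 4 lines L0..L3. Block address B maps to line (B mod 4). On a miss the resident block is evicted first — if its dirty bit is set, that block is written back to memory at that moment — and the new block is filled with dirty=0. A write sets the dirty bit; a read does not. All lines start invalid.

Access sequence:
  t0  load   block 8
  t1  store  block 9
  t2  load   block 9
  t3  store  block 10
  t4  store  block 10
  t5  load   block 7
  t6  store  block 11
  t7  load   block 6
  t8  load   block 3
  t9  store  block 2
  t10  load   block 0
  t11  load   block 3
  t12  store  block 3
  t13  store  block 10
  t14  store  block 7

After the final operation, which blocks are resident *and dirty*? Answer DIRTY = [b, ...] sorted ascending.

DIRTY = [7, 9, 10]

0: R B8 → L0 miss [-]
1: W B9 → L1 miss [D]
2: R B9 → L1 hit [D]
3: W B10 → L2 miss [D]
4: W B10 → L2 hit [D]
5: R B7 → L3 miss [-]
6: W B11 → L3 miss [D]
7: R B6 → L2 miss wb→B10 [-]
8: R B3 → L3 miss wb→B11 [-]
9: W B2 → L2 miss [D]
10: R B0 → L0 miss [-]
11: R B3 → L3 hit [-]
12: W B3 → L3 hit [D]
13: W B10 → L2 miss wb→B2 [D]
14: W B7 → L3 miss wb→B3 [D]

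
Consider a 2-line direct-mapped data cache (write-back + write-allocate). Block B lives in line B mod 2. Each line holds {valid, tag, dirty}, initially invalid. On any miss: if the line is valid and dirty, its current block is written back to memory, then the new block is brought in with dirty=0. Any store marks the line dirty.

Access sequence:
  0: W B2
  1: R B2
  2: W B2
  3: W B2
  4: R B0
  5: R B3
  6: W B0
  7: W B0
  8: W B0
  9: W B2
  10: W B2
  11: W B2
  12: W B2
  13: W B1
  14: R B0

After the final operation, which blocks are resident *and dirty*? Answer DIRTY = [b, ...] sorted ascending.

DIRTY = [1]

0: W B2 -> L0 miss  d=D]
1: R B2 -> L0 hit  d=D]
2: W B2 -> L0 hit  d=D]
3: W B2 -> L0 hit  d=D]
4: R B0 -> L0 miss wb->B2  d=-]
5: R B3 -> L1 miss  d=-]
6: W B0 -> L0 hit  d=D]
7: W B0 -> L0 hit  d=D]
8: W B0 -> L0 hit  d=D]
9: W B2 -> L0 miss wb->B0  d=D]
10: W B2 -> L0 hit  d=D]
11: W B2 -> L0 hit  d=D]
12: W B2 -> L0 hit  d=D]
13: W B1 -> L1 miss  d=D]
14: R B0 -> L0 miss wb->B2  d=-]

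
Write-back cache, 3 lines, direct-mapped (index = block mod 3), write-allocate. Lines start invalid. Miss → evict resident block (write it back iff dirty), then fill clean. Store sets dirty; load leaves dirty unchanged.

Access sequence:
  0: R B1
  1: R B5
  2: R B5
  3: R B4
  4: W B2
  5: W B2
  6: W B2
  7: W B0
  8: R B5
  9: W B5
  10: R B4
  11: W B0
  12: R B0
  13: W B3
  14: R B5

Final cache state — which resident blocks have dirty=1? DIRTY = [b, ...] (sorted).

DIRTY = [3, 5]

  0 | R B1 → L1 miss [-]
  1 | R B5 → L2 miss [-]
  2 | R B5 → L2 hit [-]
  3 | R B4 → L1 miss [-]
  4 | W B2 → L2 miss [D]
  5 | W B2 → L2 hit [D]
  6 | W B2 → L2 hit [D]
  7 | W B0 → L0 miss [D]
  8 | R B5 → L2 miss wb→B2 [-]
  9 | W B5 → L2 hit [D]
  10 | R B4 → L1 hit [-]
  11 | W B0 → L0 hit [D]
  12 | R B0 → L0 hit [D]
  13 | W B3 → L0 miss wb→B0 [D]
  14 | R B5 → L2 hit [D]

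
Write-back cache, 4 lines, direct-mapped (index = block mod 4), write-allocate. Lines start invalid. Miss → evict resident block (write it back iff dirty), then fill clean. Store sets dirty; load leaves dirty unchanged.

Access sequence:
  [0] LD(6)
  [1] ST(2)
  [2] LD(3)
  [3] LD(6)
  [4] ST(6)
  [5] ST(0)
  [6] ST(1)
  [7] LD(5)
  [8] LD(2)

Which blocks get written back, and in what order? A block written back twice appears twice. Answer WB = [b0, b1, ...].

0: R B6 -> L2 miss  d=-]
1: W B2 -> L2 miss  d=D]
2: R B3 -> L3 miss  d=-]
3: R B6 -> L2 miss wb->B2  d=-]
4: W B6 -> L2 hit  d=D]
5: W B0 -> L0 miss  d=D]
6: W B1 -> L1 miss  d=D]
7: R B5 -> L1 miss wb->B1  d=-]
8: R B2 -> L2 miss wb->B6  d=-]

WB = [2, 1, 6]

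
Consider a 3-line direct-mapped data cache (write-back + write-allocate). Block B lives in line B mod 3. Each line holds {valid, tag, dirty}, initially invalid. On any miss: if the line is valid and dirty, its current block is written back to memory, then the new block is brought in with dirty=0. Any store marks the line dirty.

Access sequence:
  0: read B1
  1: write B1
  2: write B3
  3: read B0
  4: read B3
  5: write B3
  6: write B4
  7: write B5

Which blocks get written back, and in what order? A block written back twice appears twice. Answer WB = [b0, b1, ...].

WB = [3, 1]

0: R B1 → L1 miss [-]
1: W B1 → L1 hit [D]
2: W B3 → L0 miss [D]
3: R B0 → L0 miss wb→B3 [-]
4: R B3 → L0 miss [-]
5: W B3 → L0 hit [D]
6: W B4 → L1 miss wb→B1 [D]
7: W B5 → L2 miss [D]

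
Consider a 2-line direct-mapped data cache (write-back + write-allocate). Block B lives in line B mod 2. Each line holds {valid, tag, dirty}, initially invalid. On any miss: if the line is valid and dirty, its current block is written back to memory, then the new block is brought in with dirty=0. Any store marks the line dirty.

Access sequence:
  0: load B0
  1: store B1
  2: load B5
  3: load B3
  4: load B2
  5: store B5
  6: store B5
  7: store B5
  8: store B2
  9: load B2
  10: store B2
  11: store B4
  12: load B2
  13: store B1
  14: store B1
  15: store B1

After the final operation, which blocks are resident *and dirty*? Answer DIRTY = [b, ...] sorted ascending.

0: R B0 -> L0 miss  d=-]
1: W B1 -> L1 miss  d=D]
2: R B5 -> L1 miss wb->B1  d=-]
3: R B3 -> L1 miss  d=-]
4: R B2 -> L0 miss  d=-]
5: W B5 -> L1 miss  d=D]
6: W B5 -> L1 hit  d=D]
7: W B5 -> L1 hit  d=D]
8: W B2 -> L0 hit  d=D]
9: R B2 -> L0 hit  d=D]
10: W B2 -> L0 hit  d=D]
11: W B4 -> L0 miss wb->B2  d=D]
12: R B2 -> L0 miss wb->B4  d=-]
13: W B1 -> L1 miss wb->B5  d=D]
14: W B1 -> L1 hit  d=D]
15: W B1 -> L1 hit  d=D]

DIRTY = [1]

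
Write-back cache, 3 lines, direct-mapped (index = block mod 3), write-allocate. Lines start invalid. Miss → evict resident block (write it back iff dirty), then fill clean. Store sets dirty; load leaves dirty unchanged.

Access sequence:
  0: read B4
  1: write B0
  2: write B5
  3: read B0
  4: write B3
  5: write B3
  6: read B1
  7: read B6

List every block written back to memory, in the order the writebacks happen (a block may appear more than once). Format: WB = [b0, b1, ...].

WB = [0, 3]

  0 | R B4 → L1 miss [-]
  1 | W B0 → L0 miss [D]
  2 | W B5 → L2 miss [D]
  3 | R B0 → L0 hit [D]
  4 | W B3 → L0 miss wb→B0 [D]
  5 | W B3 → L0 hit [D]
  6 | R B1 → L1 miss [-]
  7 | R B6 → L0 miss wb→B3 [-]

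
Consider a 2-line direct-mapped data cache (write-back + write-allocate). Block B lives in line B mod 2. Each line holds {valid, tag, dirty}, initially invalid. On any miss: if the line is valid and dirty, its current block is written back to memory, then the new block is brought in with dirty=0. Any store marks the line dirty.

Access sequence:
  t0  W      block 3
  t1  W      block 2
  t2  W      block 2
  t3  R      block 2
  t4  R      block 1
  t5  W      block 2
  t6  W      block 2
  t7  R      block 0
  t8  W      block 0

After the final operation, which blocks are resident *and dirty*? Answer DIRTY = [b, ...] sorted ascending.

  0 | W B3 → L1 miss [D]
  1 | W B2 → L0 miss [D]
  2 | W B2 → L0 hit [D]
  3 | R B2 → L0 hit [D]
  4 | R B1 → L1 miss wb→B3 [-]
  5 | W B2 → L0 hit [D]
  6 | W B2 → L0 hit [D]
  7 | R B0 → L0 miss wb→B2 [-]
  8 | W B0 → L0 hit [D]

DIRTY = [0]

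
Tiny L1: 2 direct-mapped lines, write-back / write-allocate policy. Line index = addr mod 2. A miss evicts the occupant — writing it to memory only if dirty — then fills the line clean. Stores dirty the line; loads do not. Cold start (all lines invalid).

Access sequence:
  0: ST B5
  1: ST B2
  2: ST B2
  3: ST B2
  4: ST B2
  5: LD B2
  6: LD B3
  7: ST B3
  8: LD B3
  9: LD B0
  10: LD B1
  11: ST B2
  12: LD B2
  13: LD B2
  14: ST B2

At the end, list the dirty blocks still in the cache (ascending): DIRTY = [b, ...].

DIRTY = [2]

0: W B5 -> L1 miss  d=D]
1: W B2 -> L0 miss  d=D]
2: W B2 -> L0 hit  d=D]
3: W B2 -> L0 hit  d=D]
4: W B2 -> L0 hit  d=D]
5: R B2 -> L0 hit  d=D]
6: R B3 -> L1 miss wb->B5  d=-]
7: W B3 -> L1 hit  d=D]
8: R B3 -> L1 hit  d=D]
9: R B0 -> L0 miss wb->B2  d=-]
10: R B1 -> L1 miss wb->B3  d=-]
11: W B2 -> L0 miss  d=D]
12: R B2 -> L0 hit  d=D]
13: R B2 -> L0 hit  d=D]
14: W B2 -> L0 hit  d=D]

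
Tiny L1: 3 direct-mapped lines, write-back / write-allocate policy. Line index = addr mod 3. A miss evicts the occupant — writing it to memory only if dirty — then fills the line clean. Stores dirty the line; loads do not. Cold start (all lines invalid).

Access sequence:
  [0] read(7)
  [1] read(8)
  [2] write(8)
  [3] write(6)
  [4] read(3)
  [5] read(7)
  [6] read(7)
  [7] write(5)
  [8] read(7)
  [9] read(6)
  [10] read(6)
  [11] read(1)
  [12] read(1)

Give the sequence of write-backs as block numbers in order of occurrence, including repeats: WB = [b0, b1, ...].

WB = [6, 8]

  0 | R B7 → L1 miss [-]
  1 | R B8 → L2 miss [-]
  2 | W B8 → L2 hit [D]
  3 | W B6 → L0 miss [D]
  4 | R B3 → L0 miss wb→B6 [-]
  5 | R B7 → L1 hit [-]
  6 | R B7 → L1 hit [-]
  7 | W B5 → L2 miss wb→B8 [D]
  8 | R B7 → L1 hit [-]
  9 | R B6 → L0 miss [-]
  10 | R B6 → L0 hit [-]
  11 | R B1 → L1 miss [-]
  12 | R B1 → L1 hit [-]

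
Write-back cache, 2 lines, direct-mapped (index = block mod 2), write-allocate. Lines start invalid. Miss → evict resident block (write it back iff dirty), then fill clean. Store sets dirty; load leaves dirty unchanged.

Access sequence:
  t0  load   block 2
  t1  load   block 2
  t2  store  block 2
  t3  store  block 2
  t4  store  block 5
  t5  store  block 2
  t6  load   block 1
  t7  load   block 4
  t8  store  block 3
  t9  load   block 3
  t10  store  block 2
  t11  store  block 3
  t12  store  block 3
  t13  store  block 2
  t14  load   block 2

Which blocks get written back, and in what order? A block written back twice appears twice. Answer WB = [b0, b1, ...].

  0 | R B2 → L0 miss [-]
  1 | R B2 → L0 hit [-]
  2 | W B2 → L0 hit [D]
  3 | W B2 → L0 hit [D]
  4 | W B5 → L1 miss [D]
  5 | W B2 → L0 hit [D]
  6 | R B1 → L1 miss wb→B5 [-]
  7 | R B4 → L0 miss wb→B2 [-]
  8 | W B3 → L1 miss [D]
  9 | R B3 → L1 hit [D]
  10 | W B2 → L0 miss [D]
  11 | W B3 → L1 hit [D]
  12 | W B3 → L1 hit [D]
  13 | W B2 → L0 hit [D]
  14 | R B2 → L0 hit [D]

WB = [5, 2]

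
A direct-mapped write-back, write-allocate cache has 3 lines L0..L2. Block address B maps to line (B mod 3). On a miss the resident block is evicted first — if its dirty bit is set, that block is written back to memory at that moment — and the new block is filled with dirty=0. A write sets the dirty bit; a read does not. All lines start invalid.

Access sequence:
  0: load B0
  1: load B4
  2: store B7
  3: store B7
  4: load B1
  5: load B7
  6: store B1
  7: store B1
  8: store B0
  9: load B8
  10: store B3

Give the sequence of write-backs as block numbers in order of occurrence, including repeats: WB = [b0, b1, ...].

WB = [7, 0]

0: R B0 → L0 miss [-]
1: R B4 → L1 miss [-]
2: W B7 → L1 miss [D]
3: W B7 → L1 hit [D]
4: R B1 → L1 miss wb→B7 [-]
5: R B7 → L1 miss [-]
6: W B1 → L1 miss [D]
7: W B1 → L1 hit [D]
8: W B0 → L0 hit [D]
9: R B8 → L2 miss [-]
10: W B3 → L0 miss wb→B0 [D]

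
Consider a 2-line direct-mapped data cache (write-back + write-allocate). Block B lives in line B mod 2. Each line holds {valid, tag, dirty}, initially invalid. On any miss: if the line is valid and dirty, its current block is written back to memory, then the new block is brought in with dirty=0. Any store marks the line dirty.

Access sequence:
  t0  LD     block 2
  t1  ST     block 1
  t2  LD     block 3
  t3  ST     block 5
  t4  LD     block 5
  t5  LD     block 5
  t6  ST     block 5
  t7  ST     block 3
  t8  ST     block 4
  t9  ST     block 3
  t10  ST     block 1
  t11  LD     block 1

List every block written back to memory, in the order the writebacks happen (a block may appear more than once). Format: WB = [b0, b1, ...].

WB = [1, 5, 3]

0: R B2 → L0 miss [-]
1: W B1 → L1 miss [D]
2: R B3 → L1 miss wb→B1 [-]
3: W B5 → L1 miss [D]
4: R B5 → L1 hit [D]
5: R B5 → L1 hit [D]
6: W B5 → L1 hit [D]
7: W B3 → L1 miss wb→B5 [D]
8: W B4 → L0 miss [D]
9: W B3 → L1 hit [D]
10: W B1 → L1 miss wb→B3 [D]
11: R B1 → L1 hit [D]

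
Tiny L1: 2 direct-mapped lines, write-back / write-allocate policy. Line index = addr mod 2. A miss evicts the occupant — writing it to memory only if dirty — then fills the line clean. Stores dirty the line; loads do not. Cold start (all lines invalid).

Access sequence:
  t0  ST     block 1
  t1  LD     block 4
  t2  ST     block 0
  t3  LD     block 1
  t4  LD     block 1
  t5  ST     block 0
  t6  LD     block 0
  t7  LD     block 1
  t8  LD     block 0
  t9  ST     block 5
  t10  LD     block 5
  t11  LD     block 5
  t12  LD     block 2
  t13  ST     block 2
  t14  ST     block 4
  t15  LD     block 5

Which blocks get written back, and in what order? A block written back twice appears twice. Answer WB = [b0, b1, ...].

WB = [1, 0, 2]

  0 | W B1 → L1 miss [D]
  1 | R B4 → L0 miss [-]
  2 | W B0 → L0 miss [D]
  3 | R B1 → L1 hit [D]
  4 | R B1 → L1 hit [D]
  5 | W B0 → L0 hit [D]
  6 | R B0 → L0 hit [D]
  7 | R B1 → L1 hit [D]
  8 | R B0 → L0 hit [D]
  9 | W B5 → L1 miss wb→B1 [D]
  10 | R B5 → L1 hit [D]
  11 | R B5 → L1 hit [D]
  12 | R B2 → L0 miss wb→B0 [-]
  13 | W B2 → L0 hit [D]
  14 | W B4 → L0 miss wb→B2 [D]
  15 | R B5 → L1 hit [D]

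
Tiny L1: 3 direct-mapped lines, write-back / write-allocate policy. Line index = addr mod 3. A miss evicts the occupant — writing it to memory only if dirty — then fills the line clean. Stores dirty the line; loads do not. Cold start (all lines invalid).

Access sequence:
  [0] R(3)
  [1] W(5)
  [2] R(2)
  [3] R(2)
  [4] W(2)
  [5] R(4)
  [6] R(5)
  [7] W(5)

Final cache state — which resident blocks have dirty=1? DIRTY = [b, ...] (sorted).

DIRTY = [5]

  0 | R B3 → L0 miss [-]
  1 | W B5 → L2 miss [D]
  2 | R B2 → L2 miss wb→B5 [-]
  3 | R B2 → L2 hit [-]
  4 | W B2 → L2 hit [D]
  5 | R B4 → L1 miss [-]
  6 | R B5 → L2 miss wb→B2 [-]
  7 | W B5 → L2 hit [D]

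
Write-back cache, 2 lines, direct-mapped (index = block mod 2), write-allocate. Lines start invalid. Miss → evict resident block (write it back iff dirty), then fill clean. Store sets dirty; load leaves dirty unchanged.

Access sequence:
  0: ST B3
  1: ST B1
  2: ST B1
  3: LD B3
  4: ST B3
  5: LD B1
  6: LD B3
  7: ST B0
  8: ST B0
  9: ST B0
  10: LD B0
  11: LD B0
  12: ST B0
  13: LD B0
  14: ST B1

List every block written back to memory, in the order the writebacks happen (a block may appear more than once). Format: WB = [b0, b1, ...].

WB = [3, 1, 3]

0: W B3 → L1 miss [D]
1: W B1 → L1 miss wb→B3 [D]
2: W B1 → L1 hit [D]
3: R B3 → L1 miss wb→B1 [-]
4: W B3 → L1 hit [D]
5: R B1 → L1 miss wb→B3 [-]
6: R B3 → L1 miss [-]
7: W B0 → L0 miss [D]
8: W B0 → L0 hit [D]
9: W B0 → L0 hit [D]
10: R B0 → L0 hit [D]
11: R B0 → L0 hit [D]
12: W B0 → L0 hit [D]
13: R B0 → L0 hit [D]
14: W B1 → L1 miss [D]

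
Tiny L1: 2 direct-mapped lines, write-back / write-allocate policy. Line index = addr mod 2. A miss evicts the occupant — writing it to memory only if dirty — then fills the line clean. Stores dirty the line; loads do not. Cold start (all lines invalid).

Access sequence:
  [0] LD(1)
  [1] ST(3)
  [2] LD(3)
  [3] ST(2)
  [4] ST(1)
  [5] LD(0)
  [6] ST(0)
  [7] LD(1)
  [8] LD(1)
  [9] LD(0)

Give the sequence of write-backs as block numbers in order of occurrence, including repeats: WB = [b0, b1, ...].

WB = [3, 2]

0: R B1 -> L1 miss  d=-]
1: W B3 -> L1 miss  d=D]
2: R B3 -> L1 hit  d=D]
3: W B2 -> L0 miss  d=D]
4: W B1 -> L1 miss wb->B3  d=D]
5: R B0 -> L0 miss wb->B2  d=-]
6: W B0 -> L0 hit  d=D]
7: R B1 -> L1 hit  d=D]
8: R B1 -> L1 hit  d=D]
9: R B0 -> L0 hit  d=D]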